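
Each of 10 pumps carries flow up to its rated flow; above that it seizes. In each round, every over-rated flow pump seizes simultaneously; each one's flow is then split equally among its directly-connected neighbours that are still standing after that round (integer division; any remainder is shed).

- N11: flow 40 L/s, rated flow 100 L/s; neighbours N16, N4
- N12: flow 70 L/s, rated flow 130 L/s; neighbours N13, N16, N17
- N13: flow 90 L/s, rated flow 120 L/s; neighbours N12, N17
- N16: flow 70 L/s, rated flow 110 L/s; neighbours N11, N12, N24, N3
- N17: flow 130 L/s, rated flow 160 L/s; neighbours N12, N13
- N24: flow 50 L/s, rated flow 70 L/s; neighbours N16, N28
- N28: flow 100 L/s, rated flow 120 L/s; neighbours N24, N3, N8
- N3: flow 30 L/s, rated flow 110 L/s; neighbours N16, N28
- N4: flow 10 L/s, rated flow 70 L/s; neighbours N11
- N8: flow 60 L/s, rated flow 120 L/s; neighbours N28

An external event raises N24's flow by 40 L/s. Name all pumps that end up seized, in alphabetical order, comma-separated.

Round 1 — N24 at 90 > 70. N24 seizes.
  N24 sheds 90 L/s to N16, N28: 45 each.
    N16: 70+45 = 115 > 110
    N28: 100+45 = 145 > 120
Round 2 — N16, N28 seize.
  N16 sheds 115 L/s to N11, N12, N3: 38 each (1 lost).
    N11: 40+38 = 78 ≤ 100
    N12: 70+38 = 108 ≤ 130
    N3: 30+38 = 68 ≤ 110
  N28 sheds 145 L/s to N3, N8: 72 each (1 lost).
    N3: 68+72 = 140 > 110
    N8: 60+72 = 132 > 120
Round 3 — N3, N8 seize.
  N3 sheds 140 L/s: no online neighbours, lost.
  N8 sheds 132 L/s: no online neighbours, lost.
No further seizures.

N16, N24, N28, N3, N8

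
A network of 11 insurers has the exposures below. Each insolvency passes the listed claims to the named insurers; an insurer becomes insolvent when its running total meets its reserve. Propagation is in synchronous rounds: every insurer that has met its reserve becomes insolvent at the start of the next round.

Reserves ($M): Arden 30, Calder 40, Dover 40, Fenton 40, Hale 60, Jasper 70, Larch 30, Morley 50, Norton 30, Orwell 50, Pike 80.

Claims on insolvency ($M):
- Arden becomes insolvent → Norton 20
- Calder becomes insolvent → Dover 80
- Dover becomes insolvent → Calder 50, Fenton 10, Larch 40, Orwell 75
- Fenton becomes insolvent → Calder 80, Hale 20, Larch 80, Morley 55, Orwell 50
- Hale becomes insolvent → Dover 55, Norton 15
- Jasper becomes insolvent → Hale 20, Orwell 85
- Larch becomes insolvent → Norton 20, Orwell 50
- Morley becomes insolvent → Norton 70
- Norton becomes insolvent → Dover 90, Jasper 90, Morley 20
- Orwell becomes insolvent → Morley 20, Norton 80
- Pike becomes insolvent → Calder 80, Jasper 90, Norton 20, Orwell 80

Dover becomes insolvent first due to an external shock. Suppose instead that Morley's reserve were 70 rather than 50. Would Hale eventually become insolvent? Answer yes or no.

no

With Morley's reserve at 70:
Round 1 — Dover becomes insolvent (initial).
  Calder: +50 → 50 ≥ 40
  Fenton: +10 → 10 < 40
  Larch: +40 → 40 ≥ 30
  Orwell: +75 → 75 ≥ 50
Round 2 — Calder, Larch, Orwell become insolvent.
  Morley: +20 → 20 < 70
  Norton: +20+80 → 100 ≥ 30
Round 3 — Norton becomes insolvent.
  Jasper: +90 → 90 ≥ 70
  Morley: +20 → 40 < 70
Round 4 — Jasper becomes insolvent.
  Hale: +20 → 20 < 60
No further insolvencies.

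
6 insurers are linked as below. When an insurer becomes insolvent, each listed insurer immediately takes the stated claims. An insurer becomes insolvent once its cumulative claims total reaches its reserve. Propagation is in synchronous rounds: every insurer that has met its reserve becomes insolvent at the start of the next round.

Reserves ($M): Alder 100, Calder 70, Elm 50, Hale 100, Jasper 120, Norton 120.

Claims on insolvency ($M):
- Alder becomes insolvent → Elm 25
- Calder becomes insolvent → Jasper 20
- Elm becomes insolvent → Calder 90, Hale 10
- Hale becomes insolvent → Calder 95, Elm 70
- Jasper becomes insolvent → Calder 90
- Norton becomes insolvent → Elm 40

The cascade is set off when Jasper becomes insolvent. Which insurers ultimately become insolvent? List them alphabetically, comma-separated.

Calder, Jasper

Round 1 — Jasper becomes insolvent (initial).
  Calder: +90 → 90 ≥ 70
Round 2 — Calder becomes insolvent.
No further insolvencies.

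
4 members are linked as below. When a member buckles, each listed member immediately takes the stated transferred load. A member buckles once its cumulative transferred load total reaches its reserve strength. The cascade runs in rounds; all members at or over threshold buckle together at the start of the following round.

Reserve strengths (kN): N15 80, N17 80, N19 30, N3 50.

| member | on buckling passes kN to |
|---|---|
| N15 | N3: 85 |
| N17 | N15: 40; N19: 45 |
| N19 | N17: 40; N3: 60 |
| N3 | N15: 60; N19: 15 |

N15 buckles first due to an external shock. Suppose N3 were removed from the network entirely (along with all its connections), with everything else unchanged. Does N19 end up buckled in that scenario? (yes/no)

With N3 removed:
Round 1 — N15 buckles (initial).
No further bucklings.

no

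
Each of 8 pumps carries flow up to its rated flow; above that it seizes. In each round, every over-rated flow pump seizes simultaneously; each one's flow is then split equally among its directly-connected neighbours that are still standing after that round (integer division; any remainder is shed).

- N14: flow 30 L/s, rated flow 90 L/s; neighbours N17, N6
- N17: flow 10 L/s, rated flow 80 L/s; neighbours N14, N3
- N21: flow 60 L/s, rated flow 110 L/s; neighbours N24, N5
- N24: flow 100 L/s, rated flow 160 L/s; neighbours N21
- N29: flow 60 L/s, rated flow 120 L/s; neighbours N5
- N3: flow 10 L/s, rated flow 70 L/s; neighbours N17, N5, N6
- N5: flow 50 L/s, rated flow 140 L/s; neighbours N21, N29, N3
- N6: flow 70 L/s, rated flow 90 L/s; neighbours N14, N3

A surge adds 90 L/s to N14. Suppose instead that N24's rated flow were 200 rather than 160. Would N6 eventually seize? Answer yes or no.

With N24's rated flow at 200:
Round 1 — N14 at 120 > 90. N14 seizes.
  N14 sheds 120 L/s to N17, N6: 60 each.
    N17: 10+60 = 70 ≤ 80
    N6: 70+60 = 130 > 90
Round 2 — N6 seizes.
  N6 sheds 130 L/s to N3: 130 each.
    N3: 10+130 = 140 > 70
Round 3 — N3 seizes.
  N3 sheds 140 L/s to N17, N5: 70 each.
    N17: 70+70 = 140 > 80
    N5: 50+70 = 120 ≤ 140
Round 4 — N17 seizes.
  N17 sheds 140 L/s: no online neighbours, lost.
No further seizures.

yes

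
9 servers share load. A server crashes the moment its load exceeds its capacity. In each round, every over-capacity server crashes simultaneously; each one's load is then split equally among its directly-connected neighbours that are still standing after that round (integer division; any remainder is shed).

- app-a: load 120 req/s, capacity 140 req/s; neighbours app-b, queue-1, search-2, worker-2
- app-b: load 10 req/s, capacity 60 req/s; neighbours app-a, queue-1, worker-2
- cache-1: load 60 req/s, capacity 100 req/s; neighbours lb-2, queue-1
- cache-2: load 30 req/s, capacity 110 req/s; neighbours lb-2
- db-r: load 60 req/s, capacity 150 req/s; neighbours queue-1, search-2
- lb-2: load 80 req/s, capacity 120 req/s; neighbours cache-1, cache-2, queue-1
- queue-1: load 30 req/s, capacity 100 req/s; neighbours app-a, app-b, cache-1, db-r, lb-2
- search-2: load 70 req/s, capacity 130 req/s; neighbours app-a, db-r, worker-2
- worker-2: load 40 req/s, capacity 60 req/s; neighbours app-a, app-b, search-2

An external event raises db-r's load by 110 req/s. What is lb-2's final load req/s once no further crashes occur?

Round 1 — db-r at 170 > 150. db-r crashes.
  db-r sheds 170 req/s to queue-1, search-2: 85 each.
    queue-1: 30+85 = 115 > 100
    search-2: 70+85 = 155 > 130
Round 2 — queue-1, search-2 crash.
  queue-1 sheds 115 req/s to app-a, app-b, cache-1, lb-2: 28 each (3 lost).
    app-a: 120+28 = 148 > 140
    app-b: 10+28 = 38 ≤ 60
    cache-1: 60+28 = 88 ≤ 100
    lb-2: 80+28 = 108 ≤ 120
  search-2 sheds 155 req/s to app-a, worker-2: 77 each (1 lost).
    app-a: 148+77 = 225 > 140
    worker-2: 40+77 = 117 > 60
Round 3 — app-a, worker-2 crash.
  app-a sheds 225 req/s to app-b: 225 each.
    app-b: 38+225 = 263 > 60
  worker-2 sheds 117 req/s to app-b: 117 each.
    app-b: 263+117 = 380 > 60
Round 4 — app-b crashes.
  app-b sheds 380 req/s: no online neighbours, lost.
No further crashes.

108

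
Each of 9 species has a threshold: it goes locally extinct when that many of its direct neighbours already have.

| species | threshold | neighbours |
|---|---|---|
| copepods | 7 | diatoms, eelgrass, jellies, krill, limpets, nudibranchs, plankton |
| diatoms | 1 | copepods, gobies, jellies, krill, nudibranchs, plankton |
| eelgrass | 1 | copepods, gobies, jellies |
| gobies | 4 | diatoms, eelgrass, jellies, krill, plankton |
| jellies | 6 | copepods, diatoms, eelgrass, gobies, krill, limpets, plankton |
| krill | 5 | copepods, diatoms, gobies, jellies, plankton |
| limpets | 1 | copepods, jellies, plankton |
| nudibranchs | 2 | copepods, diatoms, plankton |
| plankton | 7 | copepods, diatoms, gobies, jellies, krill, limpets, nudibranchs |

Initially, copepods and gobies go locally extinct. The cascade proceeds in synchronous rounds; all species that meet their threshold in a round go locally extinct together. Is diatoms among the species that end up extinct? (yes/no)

yes

Round 1 — copepods, gobies go locally extinct (initial).
Round 2 — checking thresholds:
  diatoms: 2 of 6 neighbours ≥ 1, goes locally extinct.
  eelgrass: 2 of 3 neighbours ≥ 1, goes locally extinct.
  jellies: 2 of 7 neighbours < 6, not yet.
  krill: 2 of 5 neighbours < 5, not yet.
  limpets: 1 of 3 neighbours ≥ 1, goes locally extinct.
  nudibranchs: 1 of 3 neighbours < 2, not yet.
  plankton: 2 of 7 neighbours < 7, not yet.
Round 3 — checking thresholds:
  jellies: 5 of 7 neighbours < 6, not yet.
  krill: 3 of 5 neighbours < 5, not yet.
  nudibranchs: 2 of 3 neighbours ≥ 2, goes locally extinct.
  plankton: 4 of 7 neighbours < 7, not yet.
Round 4 — no new extinctions; cascade stops.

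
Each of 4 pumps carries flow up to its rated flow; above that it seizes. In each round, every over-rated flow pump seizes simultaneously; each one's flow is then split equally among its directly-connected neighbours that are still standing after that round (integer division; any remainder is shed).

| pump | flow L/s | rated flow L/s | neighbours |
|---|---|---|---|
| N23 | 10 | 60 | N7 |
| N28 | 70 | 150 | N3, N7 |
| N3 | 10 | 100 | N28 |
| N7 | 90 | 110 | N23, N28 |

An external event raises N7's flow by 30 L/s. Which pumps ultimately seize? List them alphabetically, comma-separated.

Round 1 — N7 at 120 > 110. N7 seizes.
  N7 sheds 120 L/s to N23, N28: 60 each.
    N23: 10+60 = 70 > 60
    N28: 70+60 = 130 ≤ 150
Round 2 — N23 seizes.
  N23 sheds 70 L/s: no online neighbours, lost.
No further seizures.

N23, N7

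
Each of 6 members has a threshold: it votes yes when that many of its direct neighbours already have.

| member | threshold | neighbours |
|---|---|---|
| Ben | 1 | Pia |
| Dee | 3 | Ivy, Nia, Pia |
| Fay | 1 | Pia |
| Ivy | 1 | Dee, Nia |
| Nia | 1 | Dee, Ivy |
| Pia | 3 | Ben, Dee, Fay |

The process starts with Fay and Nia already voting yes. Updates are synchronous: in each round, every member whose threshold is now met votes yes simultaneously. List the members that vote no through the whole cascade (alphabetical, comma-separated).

Ben, Dee, Pia

Round 1 — Fay, Nia vote yes (initial).
Round 2 — checking thresholds:
  Dee: 1 of 3 neighbours < 3, below threshold.
  Ivy: 1 of 2 neighbours ≥ 1, votes yes.
  Pia: 1 of 3 neighbours < 3, below threshold.
Round 3 — no new yes votes; cascade stops.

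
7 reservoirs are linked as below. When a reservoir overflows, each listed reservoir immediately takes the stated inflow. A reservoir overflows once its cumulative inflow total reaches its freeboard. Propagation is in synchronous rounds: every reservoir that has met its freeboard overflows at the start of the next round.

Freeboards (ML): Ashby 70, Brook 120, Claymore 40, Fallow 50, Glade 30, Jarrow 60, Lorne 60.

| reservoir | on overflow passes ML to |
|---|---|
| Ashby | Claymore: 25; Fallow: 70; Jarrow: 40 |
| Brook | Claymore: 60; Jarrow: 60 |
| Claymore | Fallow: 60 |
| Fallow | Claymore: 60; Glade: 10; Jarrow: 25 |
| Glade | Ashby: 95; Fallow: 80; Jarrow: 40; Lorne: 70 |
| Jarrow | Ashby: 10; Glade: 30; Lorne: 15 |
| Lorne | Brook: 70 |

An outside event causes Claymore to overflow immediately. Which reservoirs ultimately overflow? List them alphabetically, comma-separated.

Claymore, Fallow

Round 1 — Claymore overflows (initial).
  Fallow: +60 → 60 ≥ 50
Round 2 — Fallow overflows.
  Glade: +10 → 10 < 30
  Jarrow: +25 → 25 < 60
No further overflows.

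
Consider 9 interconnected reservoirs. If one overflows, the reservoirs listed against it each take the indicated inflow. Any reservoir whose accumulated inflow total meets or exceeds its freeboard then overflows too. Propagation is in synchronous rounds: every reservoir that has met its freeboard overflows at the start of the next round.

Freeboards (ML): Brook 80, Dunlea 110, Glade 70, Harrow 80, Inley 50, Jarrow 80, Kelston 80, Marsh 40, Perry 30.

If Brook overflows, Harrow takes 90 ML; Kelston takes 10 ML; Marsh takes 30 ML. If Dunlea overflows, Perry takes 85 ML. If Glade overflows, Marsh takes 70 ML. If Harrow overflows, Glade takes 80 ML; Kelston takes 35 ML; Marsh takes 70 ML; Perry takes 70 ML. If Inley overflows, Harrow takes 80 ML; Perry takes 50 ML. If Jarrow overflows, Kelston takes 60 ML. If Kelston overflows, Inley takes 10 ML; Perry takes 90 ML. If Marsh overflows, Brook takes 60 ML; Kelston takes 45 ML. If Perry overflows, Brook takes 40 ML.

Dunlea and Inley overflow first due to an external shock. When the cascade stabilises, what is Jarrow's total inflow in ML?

0

Round 1 — Dunlea, Inley overflow (initial).
  Harrow: +80 → 80 ≥ 80
  Perry: +85+50 → 135 ≥ 30
Round 2 — Harrow, Perry overflow.
  Brook: +40 → 40 < 80
  Glade: +80 → 80 ≥ 70
  Kelston: +35 → 35 < 80
  Marsh: +70 → 70 ≥ 40
Round 3 — Glade, Marsh overflow.
  Brook: +60 → 100 ≥ 80
  Kelston: +45 → 80 ≥ 80
Round 4 — Brook, Kelston overflow.
No further overflows.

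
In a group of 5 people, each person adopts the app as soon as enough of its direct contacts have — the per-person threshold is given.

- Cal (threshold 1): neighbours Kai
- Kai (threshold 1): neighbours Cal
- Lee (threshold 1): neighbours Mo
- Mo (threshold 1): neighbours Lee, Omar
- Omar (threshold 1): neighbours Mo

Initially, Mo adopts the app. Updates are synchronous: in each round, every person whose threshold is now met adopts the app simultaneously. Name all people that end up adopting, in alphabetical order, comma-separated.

Round 1 — Mo adopts the app (initial).
Round 2 — checking thresholds:
  Lee: 1 of 1 neighbours ≥ 1, adopts the app.
  Omar: 1 of 1 neighbours ≥ 1, adopts the app.
Round 3 — no new adoptions; cascade stops.

Lee, Mo, Omar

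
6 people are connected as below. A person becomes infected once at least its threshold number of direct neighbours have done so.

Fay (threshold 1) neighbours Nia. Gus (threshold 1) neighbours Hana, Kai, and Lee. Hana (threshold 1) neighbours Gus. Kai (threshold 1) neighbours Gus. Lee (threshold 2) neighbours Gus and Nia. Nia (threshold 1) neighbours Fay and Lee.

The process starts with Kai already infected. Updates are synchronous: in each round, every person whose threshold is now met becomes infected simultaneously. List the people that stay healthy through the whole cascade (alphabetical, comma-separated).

Round 1 — Kai becomes infected (initial).
Round 2 — checking thresholds:
  Gus: 1 of 3 neighbours ≥ 1, becomes infected.
Round 3 — checking thresholds:
  Hana: 1 of 1 neighbours ≥ 1, becomes infected.
  Lee: 1 of 2 neighbours < 2, not yet.
Round 4 — no new infections; cascade stops.

Fay, Lee, Nia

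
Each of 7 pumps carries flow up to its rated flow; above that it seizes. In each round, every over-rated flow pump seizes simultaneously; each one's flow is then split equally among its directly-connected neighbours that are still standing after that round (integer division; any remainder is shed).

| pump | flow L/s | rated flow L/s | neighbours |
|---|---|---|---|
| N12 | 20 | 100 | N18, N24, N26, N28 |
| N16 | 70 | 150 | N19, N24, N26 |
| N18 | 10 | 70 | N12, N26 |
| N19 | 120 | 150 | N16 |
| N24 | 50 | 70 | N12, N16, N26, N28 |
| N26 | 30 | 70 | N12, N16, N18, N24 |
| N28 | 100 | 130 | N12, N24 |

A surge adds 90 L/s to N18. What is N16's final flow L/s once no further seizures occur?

121

Round 1 — N18 at 100 > 70. N18 seizes.
  N18 sheds 100 L/s to N12, N26: 50 each.
    N12: 20+50 = 70 ≤ 100
    N26: 30+50 = 80 > 70
Round 2 — N26 seizes.
  N26 sheds 80 L/s to N12, N16, N24: 26 each (2 lost).
    N12: 70+26 = 96 ≤ 100
    N16: 70+26 = 96 ≤ 150
    N24: 50+26 = 76 > 70
Round 3 — N24 seizes.
  N24 sheds 76 L/s to N12, N16, N28: 25 each (1 lost).
    N12: 96+25 = 121 > 100
    N16: 96+25 = 121 ≤ 150
    N28: 100+25 = 125 ≤ 130
Round 4 — N12 seizes.
  N12 sheds 121 L/s to N28: 121 each.
    N28: 125+121 = 246 > 130
Round 5 — N28 seizes.
  N28 sheds 246 L/s: no online neighbours, lost.
No further seizures.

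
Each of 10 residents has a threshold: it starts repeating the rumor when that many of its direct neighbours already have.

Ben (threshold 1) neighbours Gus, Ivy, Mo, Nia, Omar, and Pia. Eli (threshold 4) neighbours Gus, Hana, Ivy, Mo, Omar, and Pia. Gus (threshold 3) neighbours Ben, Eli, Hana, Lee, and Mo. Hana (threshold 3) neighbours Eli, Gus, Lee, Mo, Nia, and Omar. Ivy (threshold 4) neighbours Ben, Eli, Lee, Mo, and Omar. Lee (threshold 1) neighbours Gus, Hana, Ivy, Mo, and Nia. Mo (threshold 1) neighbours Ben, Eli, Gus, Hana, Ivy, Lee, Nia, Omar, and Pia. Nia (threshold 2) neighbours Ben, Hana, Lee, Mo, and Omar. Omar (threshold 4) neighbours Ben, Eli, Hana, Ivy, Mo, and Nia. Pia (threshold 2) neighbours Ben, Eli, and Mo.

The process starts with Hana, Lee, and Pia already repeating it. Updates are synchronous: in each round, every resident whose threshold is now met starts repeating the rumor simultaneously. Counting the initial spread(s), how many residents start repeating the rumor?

10

Round 1 — Hana, Lee, Pia start repeating the rumor (initial).
Round 2 — checking thresholds:
  Ben: 1 of 6 neighbours ≥ 1, starts repeating the rumor.
  Eli: 2 of 6 neighbours < 4, below threshold.
  Gus: 2 of 5 neighbours < 3, below threshold.
  Ivy: 1 of 5 neighbours < 4, below threshold.
  Mo: 3 of 9 neighbours ≥ 1, starts repeating the rumor.
  Nia: 2 of 5 neighbours ≥ 2, starts repeating the rumor.
  Omar: 1 of 6 neighbours < 4, below threshold.
Round 3 — checking thresholds:
  Eli: 3 of 6 neighbours < 4, below threshold.
  Gus: 4 of 5 neighbours ≥ 3, starts repeating the rumor.
  Ivy: 3 of 5 neighbours < 4, below threshold.
  Omar: 4 of 6 neighbours ≥ 4, starts repeating the rumor.
Round 4 — checking thresholds:
  Eli: 5 of 6 neighbours ≥ 4, starts repeating the rumor.
  Ivy: 4 of 5 neighbours ≥ 4, starts repeating the rumor.
Round 5 — no new spreads; cascade stops.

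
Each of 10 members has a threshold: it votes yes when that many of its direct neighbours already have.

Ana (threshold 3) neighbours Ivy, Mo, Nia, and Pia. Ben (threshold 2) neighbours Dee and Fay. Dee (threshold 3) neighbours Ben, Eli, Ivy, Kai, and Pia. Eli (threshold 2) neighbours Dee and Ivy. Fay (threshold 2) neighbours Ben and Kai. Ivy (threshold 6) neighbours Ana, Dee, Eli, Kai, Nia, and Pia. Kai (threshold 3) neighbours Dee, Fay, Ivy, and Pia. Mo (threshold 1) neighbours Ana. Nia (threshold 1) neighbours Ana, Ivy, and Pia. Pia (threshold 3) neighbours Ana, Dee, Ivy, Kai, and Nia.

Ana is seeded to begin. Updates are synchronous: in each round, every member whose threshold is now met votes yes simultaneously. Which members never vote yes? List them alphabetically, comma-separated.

Ben, Dee, Eli, Fay, Ivy, Kai, Pia

Round 1 — Ana votes yes (initial).
Round 2 — checking thresholds:
  Ivy: 1 of 6 neighbours < 6, holds.
  Mo: 1 of 1 neighbours ≥ 1, votes yes.
  Nia: 1 of 3 neighbours ≥ 1, votes yes.
  Pia: 1 of 5 neighbours < 3, holds.
Round 3 — no new yes votes; cascade stops.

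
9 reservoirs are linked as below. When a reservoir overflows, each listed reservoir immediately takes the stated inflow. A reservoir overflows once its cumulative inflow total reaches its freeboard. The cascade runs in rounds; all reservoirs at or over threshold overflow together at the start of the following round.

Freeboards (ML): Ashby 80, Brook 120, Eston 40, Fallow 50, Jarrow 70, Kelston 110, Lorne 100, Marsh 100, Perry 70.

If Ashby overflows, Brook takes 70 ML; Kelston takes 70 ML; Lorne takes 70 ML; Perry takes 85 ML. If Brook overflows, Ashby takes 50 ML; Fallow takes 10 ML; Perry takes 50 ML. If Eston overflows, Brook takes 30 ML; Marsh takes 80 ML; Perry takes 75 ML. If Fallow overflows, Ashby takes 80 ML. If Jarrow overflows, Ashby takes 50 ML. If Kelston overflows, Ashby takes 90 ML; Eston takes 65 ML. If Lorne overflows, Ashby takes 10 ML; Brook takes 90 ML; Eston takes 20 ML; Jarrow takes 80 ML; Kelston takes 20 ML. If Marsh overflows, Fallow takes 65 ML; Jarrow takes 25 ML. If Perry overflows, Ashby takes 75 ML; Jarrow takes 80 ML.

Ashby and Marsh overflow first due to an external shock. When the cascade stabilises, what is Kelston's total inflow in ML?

Round 1 — Ashby, Marsh overflow (initial).
  Brook: +70 → 70 < 120
  Fallow: +65 → 65 ≥ 50
  Jarrow: +25 → 25 < 70
  Kelston: +70 → 70 < 110
  Lorne: +70 → 70 < 100
  Perry: +85 → 85 ≥ 70
Round 2 — Fallow, Perry overflow.
  Jarrow: +80 → 105 ≥ 70
Round 3 — Jarrow overflows.
No further overflows.

70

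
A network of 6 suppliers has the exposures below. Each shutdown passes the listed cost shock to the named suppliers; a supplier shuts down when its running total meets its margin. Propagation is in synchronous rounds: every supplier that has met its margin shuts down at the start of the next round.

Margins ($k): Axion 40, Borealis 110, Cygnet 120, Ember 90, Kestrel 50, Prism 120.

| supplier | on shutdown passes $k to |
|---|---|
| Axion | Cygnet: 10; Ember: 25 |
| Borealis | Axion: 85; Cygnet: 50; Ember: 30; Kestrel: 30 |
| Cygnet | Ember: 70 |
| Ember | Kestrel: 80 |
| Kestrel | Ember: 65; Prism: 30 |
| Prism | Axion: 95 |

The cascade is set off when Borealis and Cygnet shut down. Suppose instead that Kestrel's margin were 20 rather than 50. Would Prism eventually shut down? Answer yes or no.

With Kestrel's margin at 20:
Round 1 — Borealis, Cygnet shut down (initial).
  Axion: +85 → 85 ≥ 40
  Ember: +30+70 → 100 ≥ 90
  Kestrel: +30 → 30 ≥ 20
Round 2 — Axion, Ember, Kestrel shut down.
  Prism: +30 → 30 < 120
No further shutdowns.

no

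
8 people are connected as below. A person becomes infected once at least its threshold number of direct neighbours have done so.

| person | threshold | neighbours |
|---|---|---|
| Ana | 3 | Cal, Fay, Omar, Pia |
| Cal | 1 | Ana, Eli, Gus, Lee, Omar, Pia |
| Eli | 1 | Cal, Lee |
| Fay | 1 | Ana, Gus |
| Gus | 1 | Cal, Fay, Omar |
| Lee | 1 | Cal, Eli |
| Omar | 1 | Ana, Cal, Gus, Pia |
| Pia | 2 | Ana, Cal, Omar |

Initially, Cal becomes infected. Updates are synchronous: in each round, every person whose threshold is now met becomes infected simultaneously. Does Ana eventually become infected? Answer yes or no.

Round 1 — Cal becomes infected (initial).
Round 2 — checking thresholds:
  Ana: 1 of 4 neighbours < 3, below threshold.
  Eli: 1 of 2 neighbours ≥ 1, becomes infected.
  Gus: 1 of 3 neighbours ≥ 1, becomes infected.
  Lee: 1 of 2 neighbours ≥ 1, becomes infected.
  Omar: 1 of 4 neighbours ≥ 1, becomes infected.
  Pia: 1 of 3 neighbours < 2, below threshold.
Round 3 — checking thresholds:
  Ana: 2 of 4 neighbours < 3, below threshold.
  Fay: 1 of 2 neighbours ≥ 1, becomes infected.
  Pia: 2 of 3 neighbours ≥ 2, becomes infected.
Round 4 — checking thresholds:
  Ana: 4 of 4 neighbours ≥ 3, becomes infected.
Round 5 — no new infections; cascade stops.

yes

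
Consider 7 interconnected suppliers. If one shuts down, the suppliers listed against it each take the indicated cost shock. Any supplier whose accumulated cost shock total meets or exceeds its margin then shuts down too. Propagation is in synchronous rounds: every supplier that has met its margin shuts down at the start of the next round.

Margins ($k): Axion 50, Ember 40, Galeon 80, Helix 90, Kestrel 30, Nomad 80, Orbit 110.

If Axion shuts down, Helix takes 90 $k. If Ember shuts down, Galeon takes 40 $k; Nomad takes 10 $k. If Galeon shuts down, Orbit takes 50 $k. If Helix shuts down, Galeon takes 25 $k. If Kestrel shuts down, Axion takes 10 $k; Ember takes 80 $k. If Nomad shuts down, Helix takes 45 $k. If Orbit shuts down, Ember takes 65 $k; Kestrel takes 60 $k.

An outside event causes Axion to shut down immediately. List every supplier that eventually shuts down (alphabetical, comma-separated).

Axion, Helix

Round 1 — Axion shuts down (initial).
  Helix: +90 → 90 ≥ 90
Round 2 — Helix shuts down.
  Galeon: +25 → 25 < 80
No further shutdowns.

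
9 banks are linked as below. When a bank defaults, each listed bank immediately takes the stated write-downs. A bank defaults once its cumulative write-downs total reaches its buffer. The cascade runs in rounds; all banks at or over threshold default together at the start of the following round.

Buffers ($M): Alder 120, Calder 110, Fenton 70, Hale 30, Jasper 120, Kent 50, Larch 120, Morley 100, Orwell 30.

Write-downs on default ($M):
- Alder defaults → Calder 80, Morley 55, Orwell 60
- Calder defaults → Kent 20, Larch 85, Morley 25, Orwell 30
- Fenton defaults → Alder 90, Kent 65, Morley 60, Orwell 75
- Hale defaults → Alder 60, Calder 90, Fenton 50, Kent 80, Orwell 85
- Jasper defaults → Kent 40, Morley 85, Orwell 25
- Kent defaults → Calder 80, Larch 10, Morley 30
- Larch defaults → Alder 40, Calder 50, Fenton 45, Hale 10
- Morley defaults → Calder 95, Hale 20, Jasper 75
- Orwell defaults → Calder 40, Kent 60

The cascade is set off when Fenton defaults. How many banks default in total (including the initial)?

5

Round 1 — Fenton defaults (initial).
  Alder: +90 → 90 < 120
  Kent: +65 → 65 ≥ 50
  Morley: +60 → 60 < 100
  Orwell: +75 → 75 ≥ 30
Round 2 — Kent, Orwell default.
  Calder: +80+40 → 120 ≥ 110
  Larch: +10 → 10 < 120
  Morley: +30 → 90 < 100
Round 3 — Calder defaults.
  Larch: +85 → 95 < 120
  Morley: +25 → 115 ≥ 100
Round 4 — Morley defaults.
  Hale: +20 → 20 < 30
  Jasper: +75 → 75 < 120
No further defaults.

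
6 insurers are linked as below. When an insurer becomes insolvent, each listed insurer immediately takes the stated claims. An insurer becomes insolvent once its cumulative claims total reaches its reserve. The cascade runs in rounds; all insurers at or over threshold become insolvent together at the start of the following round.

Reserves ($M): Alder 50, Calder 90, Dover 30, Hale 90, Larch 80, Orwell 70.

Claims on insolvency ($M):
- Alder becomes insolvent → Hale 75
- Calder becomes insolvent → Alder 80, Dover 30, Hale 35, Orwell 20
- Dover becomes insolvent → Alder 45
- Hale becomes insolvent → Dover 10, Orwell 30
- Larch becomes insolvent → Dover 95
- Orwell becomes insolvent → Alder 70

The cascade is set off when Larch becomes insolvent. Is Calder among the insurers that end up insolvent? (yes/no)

no

Round 1 — Larch becomes insolvent (initial).
  Dover: +95 → 95 ≥ 30
Round 2 — Dover becomes insolvent.
  Alder: +45 → 45 < 50
No further insolvencies.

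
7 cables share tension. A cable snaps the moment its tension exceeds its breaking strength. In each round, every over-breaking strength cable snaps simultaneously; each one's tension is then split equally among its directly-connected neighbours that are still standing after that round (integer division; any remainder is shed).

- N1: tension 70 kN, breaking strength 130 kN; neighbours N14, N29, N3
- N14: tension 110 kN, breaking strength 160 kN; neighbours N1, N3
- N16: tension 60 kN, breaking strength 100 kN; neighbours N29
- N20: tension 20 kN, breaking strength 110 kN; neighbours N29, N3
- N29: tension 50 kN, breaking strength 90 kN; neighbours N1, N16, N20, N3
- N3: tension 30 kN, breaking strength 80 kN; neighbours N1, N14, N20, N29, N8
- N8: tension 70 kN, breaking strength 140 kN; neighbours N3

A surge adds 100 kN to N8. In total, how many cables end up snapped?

Round 1 — N8 at 170 > 140. N8 snaps.
  N8 sheds 170 kN to N3: 170 each.
    N3: 30+170 = 200 > 80
Round 2 — N3 snaps.
  N3 sheds 200 kN to N1, N14, N20, N29: 50 each.
    N1: 70+50 = 120 ≤ 130
    N14: 110+50 = 160 ≤ 160
    N20: 20+50 = 70 ≤ 110
    N29: 50+50 = 100 > 90
Round 3 — N29 snaps.
  N29 sheds 100 kN to N1, N16, N20: 33 each (1 lost).
    N1: 120+33 = 153 > 130
    N16: 60+33 = 93 ≤ 100
    N20: 70+33 = 103 ≤ 110
Round 4 — N1 snaps.
  N1 sheds 153 kN to N14: 153 each.
    N14: 160+153 = 313 > 160
Round 5 — N14 snaps.
  N14 sheds 313 kN: no online neighbours, lost.
No further breaks.

5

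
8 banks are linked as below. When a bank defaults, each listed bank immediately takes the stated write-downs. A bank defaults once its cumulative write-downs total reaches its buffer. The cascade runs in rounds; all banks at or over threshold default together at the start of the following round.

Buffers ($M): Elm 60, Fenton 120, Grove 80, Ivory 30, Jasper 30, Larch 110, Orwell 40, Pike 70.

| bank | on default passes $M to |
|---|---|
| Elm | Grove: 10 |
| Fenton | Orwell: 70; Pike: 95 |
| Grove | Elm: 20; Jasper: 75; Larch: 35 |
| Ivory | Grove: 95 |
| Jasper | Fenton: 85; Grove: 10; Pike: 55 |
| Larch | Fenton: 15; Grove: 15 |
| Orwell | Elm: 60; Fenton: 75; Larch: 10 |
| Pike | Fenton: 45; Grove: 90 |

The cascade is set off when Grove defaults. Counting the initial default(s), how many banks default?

2

Round 1 — Grove defaults (initial).
  Elm: +20 → 20 < 60
  Jasper: +75 → 75 ≥ 30
  Larch: +35 → 35 < 110
Round 2 — Jasper defaults.
  Fenton: +85 → 85 < 120
  Pike: +55 → 55 < 70
No further defaults.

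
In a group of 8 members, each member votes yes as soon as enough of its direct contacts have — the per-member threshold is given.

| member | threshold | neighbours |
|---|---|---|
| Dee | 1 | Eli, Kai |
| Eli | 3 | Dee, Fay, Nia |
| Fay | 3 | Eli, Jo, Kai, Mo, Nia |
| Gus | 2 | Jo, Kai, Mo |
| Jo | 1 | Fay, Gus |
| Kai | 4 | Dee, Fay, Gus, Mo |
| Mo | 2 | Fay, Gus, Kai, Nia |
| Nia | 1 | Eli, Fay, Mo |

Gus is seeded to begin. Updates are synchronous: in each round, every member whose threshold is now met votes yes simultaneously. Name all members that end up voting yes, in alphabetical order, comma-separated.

Round 1 — Gus votes yes (initial).
Round 2 — checking thresholds:
  Jo: 1 of 2 neighbours ≥ 1, votes yes.
  Kai: 1 of 4 neighbours < 4, below threshold.
  Mo: 1 of 4 neighbours < 2, below threshold.
Round 3 — no new yes votes; cascade stops.

Gus, Jo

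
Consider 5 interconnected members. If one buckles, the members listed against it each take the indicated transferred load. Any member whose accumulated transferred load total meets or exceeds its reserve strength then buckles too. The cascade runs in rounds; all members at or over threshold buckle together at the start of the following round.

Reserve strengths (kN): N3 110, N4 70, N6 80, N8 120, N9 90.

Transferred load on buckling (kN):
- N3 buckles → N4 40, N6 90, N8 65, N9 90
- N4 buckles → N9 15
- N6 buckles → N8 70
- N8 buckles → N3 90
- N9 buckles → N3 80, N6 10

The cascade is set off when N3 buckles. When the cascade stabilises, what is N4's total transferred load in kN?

Round 1 — N3 buckles (initial).
  N4: +40 → 40 < 70
  N6: +90 → 90 ≥ 80
  N8: +65 → 65 < 120
  N9: +90 → 90 ≥ 90
Round 2 — N6, N9 buckle.
  N8: +70 → 135 ≥ 120
Round 3 — N8 buckles.
No further bucklings.

40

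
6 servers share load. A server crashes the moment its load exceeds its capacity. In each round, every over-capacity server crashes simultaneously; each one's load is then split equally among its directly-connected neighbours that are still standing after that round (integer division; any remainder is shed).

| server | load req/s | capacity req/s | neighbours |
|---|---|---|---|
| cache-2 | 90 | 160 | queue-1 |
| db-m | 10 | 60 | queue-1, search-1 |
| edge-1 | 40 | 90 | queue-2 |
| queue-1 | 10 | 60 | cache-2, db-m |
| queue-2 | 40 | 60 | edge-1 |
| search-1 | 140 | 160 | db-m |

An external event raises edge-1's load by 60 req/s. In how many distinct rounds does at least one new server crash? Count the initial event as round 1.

2

Round 1 — edge-1 at 100 > 90. edge-1 crashes.
  edge-1 sheds 100 req/s to queue-2: 100 each.
    queue-2: 40+100 = 140 > 60
Round 2 — queue-2 crashes.
  queue-2 sheds 140 req/s: no online neighbours, lost.
No further crashes.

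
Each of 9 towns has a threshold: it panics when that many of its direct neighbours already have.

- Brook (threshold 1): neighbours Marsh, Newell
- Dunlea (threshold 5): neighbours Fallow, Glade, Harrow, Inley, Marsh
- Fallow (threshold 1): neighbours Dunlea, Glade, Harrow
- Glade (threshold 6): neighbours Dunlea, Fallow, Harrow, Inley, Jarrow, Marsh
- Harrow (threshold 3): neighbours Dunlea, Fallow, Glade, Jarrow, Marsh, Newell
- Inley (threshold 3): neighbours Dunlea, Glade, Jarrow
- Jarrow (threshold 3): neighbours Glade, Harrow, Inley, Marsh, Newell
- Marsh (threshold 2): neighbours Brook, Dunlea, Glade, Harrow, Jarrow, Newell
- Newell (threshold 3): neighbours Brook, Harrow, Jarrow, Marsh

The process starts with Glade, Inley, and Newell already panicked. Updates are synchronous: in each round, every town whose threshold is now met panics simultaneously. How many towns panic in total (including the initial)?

Round 1 — Glade, Inley, Newell panic (initial).
Round 2 — checking thresholds:
  Brook: 1 of 2 neighbours ≥ 1, panics.
  Dunlea: 2 of 5 neighbours < 5, not yet.
  Fallow: 1 of 3 neighbours ≥ 1, panics.
  Harrow: 2 of 6 neighbours < 3, not yet.
  Jarrow: 3 of 5 neighbours ≥ 3, panics.
  Marsh: 2 of 6 neighbours ≥ 2, panics.
Round 3 — checking thresholds:
  Dunlea: 4 of 5 neighbours < 5, not yet.
  Harrow: 5 of 6 neighbours ≥ 3, panics.
Round 4 — checking thresholds:
  Dunlea: 5 of 5 neighbours ≥ 5, panics.
Round 5 — no new panics; cascade stops.

9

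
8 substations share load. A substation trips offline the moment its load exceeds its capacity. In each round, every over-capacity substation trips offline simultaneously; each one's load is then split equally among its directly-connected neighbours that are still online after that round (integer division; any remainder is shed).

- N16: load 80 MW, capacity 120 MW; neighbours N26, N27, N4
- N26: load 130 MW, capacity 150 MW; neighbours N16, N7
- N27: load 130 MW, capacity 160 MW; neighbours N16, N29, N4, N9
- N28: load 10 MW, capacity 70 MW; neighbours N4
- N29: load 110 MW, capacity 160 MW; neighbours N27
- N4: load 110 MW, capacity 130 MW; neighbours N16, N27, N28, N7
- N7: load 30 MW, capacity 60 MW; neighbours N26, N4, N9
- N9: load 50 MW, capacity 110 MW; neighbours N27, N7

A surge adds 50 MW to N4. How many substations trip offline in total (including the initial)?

Round 1 — N4 at 160 > 130. N4 trips offline.
  N4 sheds 160 MW to N16, N27, N28, N7: 40 each.
    N16: 80+40 = 120 ≤ 120
    N27: 130+40 = 170 > 160
    N28: 10+40 = 50 ≤ 70
    N7: 30+40 = 70 > 60
Round 2 — N27, N7 trip offline.
  N27 sheds 170 MW to N16, N29, N9: 56 each (2 lost).
    N16: 120+56 = 176 > 120
    N29: 110+56 = 166 > 160
    N9: 50+56 = 106 ≤ 110
  N7 sheds 70 MW to N26, N9: 35 each.
    N26: 130+35 = 165 > 150
    N9: 106+35 = 141 > 110
Round 3 — N16, N26, N29, N9 trip offline.
  N16 sheds 176 MW: no online neighbours, lost.
  N26 sheds 165 MW: no online neighbours, lost.
  N29 sheds 166 MW: no online neighbours, lost.
  N9 sheds 141 MW: no online neighbours, lost.
No further trips.

7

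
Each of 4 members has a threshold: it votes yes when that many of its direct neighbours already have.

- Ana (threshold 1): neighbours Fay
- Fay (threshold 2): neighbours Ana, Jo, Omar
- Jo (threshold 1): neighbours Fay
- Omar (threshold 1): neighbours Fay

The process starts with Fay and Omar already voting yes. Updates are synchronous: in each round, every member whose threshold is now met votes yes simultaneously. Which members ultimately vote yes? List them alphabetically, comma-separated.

Ana, Fay, Jo, Omar

Round 1 — Fay, Omar vote yes (initial).
Round 2 — checking thresholds:
  Ana: 1 of 1 neighbours ≥ 1, votes yes.
  Jo: 1 of 1 neighbours ≥ 1, votes yes.
Round 3 — no new yes votes; cascade stops.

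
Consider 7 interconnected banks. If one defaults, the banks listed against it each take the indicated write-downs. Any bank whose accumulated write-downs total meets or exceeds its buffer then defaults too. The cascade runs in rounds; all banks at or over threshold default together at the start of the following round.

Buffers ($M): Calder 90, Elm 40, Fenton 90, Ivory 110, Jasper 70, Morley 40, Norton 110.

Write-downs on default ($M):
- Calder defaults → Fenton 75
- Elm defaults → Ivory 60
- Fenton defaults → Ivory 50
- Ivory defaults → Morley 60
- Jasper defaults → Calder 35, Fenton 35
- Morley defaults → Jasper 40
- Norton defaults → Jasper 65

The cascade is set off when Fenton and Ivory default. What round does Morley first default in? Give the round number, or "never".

Round 1 — Fenton, Ivory default (initial).
  Morley: +60 → 60 ≥ 40
Round 2 — Morley defaults.
  Jasper: +40 → 40 < 70
No further defaults.

2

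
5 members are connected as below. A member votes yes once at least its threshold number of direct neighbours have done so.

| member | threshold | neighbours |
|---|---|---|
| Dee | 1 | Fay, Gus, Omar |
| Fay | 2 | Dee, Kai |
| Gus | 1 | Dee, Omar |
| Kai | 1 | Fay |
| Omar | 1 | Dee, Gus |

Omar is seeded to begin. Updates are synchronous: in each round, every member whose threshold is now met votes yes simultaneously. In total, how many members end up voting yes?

Round 1 — Omar votes yes (initial).
Round 2 — checking thresholds:
  Dee: 1 of 3 neighbours ≥ 1, votes yes.
  Gus: 1 of 2 neighbours ≥ 1, votes yes.
Round 3 — no new yes votes; cascade stops.

3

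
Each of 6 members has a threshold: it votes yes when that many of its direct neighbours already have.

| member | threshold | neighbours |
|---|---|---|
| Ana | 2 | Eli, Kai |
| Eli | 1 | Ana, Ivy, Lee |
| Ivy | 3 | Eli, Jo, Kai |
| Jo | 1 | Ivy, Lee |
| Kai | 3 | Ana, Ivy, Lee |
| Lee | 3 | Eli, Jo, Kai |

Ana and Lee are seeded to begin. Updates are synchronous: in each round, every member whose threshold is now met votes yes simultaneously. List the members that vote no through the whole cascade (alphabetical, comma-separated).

Ivy, Kai

Round 1 — Ana, Lee vote yes (initial).
Round 2 — checking thresholds:
  Eli: 2 of 3 neighbours ≥ 1, votes yes.
  Jo: 1 of 2 neighbours ≥ 1, votes yes.
  Kai: 2 of 3 neighbours < 3, holds.
Round 3 — no new yes votes; cascade stops.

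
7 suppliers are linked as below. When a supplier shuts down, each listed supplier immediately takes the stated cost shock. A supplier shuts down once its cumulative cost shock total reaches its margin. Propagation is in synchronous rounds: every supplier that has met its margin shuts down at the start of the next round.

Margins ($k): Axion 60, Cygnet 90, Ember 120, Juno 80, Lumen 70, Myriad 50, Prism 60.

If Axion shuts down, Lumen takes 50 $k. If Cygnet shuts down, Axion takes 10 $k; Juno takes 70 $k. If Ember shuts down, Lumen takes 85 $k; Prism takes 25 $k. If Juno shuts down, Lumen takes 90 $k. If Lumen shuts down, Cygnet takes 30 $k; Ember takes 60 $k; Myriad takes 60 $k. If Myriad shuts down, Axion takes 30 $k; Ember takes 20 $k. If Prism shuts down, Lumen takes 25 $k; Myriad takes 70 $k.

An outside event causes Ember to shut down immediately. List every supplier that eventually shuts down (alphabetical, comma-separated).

Ember, Lumen, Myriad

Round 1 — Ember shuts down (initial).
  Lumen: +85 → 85 ≥ 70
  Prism: +25 → 25 < 60
Round 2 — Lumen shuts down.
  Cygnet: +30 → 30 < 90
  Myriad: +60 → 60 ≥ 50
Round 3 — Myriad shuts down.
  Axion: +30 → 30 < 60
No further shutdowns.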